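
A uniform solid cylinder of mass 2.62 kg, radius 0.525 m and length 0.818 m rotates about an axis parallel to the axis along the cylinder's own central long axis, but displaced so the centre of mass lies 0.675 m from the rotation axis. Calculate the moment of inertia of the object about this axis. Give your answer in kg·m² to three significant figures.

1.55

I_cm = (1/2)MR² = (1/2)(2.62)(0.525)² = 0.36107 kg·m²; centre at d = 0.675 m, so the parallel axis theorem gives I = 0.36107 + (2.62)(0.675)² = 1.5548 kg·m².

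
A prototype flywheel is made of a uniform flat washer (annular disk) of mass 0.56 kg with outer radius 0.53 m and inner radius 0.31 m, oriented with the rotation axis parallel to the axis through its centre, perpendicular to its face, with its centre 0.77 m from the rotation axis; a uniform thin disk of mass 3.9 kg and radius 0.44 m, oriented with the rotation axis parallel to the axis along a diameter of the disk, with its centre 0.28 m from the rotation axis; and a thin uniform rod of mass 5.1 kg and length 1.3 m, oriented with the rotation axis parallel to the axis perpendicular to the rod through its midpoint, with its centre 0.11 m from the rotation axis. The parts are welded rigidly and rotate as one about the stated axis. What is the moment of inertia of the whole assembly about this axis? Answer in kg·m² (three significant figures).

Annular disk: I_cm = (1/2)M(R²+r²) = (1/2)(0.56)[(0.53)² + (0.31)²] = 0.10556 kg·m²; centre at d = 0.77 m, so the parallel axis theorem gives I = 0.10556 + (0.56)(0.77)² = 0.43758 kg·m².
Thin disk: I_cm = (1/4)MR² = (1/4)(3.9)(0.44)² = 0.18876 kg·m²; centre at d = 0.28 m, so the parallel axis theorem gives I = 0.18876 + (3.9)(0.28)² = 0.49452 kg·m².
Thin rod: I_cm = (1/12)ML² = (1/12)(5.1)(1.3)² = 0.71825 kg·m²; centre at d = 0.11 m, so the parallel axis theorem gives I = 0.71825 + (5.1)(0.11)² = 0.77996 kg·m².
Total I = 0.43758 + 0.49452 + 0.77996 = 1.7121 kg·m².

1.71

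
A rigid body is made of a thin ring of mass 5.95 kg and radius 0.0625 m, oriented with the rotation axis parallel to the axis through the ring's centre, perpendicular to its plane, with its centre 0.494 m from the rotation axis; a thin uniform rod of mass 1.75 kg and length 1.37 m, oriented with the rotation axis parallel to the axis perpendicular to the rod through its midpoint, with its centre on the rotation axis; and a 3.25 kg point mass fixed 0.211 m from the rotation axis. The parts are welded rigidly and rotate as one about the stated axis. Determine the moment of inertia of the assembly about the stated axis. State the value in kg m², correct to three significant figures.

1.89

Thin ring: I_cm = MR² = (5.95)(0.0625)² = 0.023242 kg m²; centre at d = 0.494 m, so the parallel axis theorem gives I = 0.023242 + (5.95)(0.494)² = 1.4753 kg m².
Thin rod: I_cm = (1/12)ML² = (1/12)(1.75)(1.37)² = 0.27371 kg m²; axis through the centre, so I = 0.27371 kg m².
Point mass: I_cm = 0; centre at d = 0.211 m, so the parallel axis theorem gives I = 0 + (3.25)(0.211)² = 0.14469 kg m².
Total I = 1.4753 + 0.27371 + 0.14469 = 1.8937 kg m².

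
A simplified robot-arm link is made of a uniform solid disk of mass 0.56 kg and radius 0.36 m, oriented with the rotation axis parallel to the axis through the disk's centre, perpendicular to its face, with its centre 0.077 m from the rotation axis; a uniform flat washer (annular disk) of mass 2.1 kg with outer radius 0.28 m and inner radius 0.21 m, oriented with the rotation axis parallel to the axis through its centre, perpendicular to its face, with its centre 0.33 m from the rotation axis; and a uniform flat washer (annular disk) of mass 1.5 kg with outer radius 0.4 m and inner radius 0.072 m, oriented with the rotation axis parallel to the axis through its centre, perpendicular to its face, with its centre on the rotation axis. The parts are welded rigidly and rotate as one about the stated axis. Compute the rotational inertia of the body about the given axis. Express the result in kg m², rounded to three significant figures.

Solid disk: I_cm = (1/2)MR² = (1/2)(0.56)(0.36)² = 0.036288 kg m²; centre at d = 0.077 m, so I = I_cm + Md² gives I = 0.036288 + (0.56)(0.077)² = 0.039608 kg m².
Annular disk: I_cm = (1/2)M(R²+r²) = (1/2)(2.1)[(0.28)² + (0.21)²] = 0.12862 kg m²; centre at d = 0.33 m, so I = I_cm + Md² gives I = 0.12862 + (2.1)(0.33)² = 0.35732 kg m².
Annular disk: I_cm = (1/2)M(R²+r²) = (1/2)(1.5)[(0.4)² + (0.072)²] = 0.12389 kg m²; axis through the centre, so I = 0.12389 kg m².
Total I = 0.039608 + 0.35732 + 0.12389 = 0.52081 kg m².

0.521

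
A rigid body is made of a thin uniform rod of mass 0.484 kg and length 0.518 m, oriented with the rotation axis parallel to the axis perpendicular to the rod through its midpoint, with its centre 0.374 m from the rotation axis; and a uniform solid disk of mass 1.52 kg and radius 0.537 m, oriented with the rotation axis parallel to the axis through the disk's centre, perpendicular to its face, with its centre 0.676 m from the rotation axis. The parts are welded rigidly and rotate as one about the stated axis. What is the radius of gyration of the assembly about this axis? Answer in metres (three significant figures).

0.704

Thin rod: I_cm = (1/12)ML² = (1/12)(0.484)(0.518)² = 0.010822 kg·m²; centre at d = 0.374 m, so I = I_cm + Md² gives I = 0.010822 + (0.484)(0.374)² = 0.078522 kg·m².
Solid disk: I_cm = (1/2)MR² = (1/2)(1.52)(0.537)² = 0.21916 kg·m²; centre at d = 0.676 m, so I = I_cm + Md² gives I = 0.21916 + (1.52)(0.676)² = 0.91376 kg·m².
Total I = 0.99229 kg·m²; total mass M = 2.004 kg.
k = √(I/M) = √(0.99229/2.004) = 0.70367 m.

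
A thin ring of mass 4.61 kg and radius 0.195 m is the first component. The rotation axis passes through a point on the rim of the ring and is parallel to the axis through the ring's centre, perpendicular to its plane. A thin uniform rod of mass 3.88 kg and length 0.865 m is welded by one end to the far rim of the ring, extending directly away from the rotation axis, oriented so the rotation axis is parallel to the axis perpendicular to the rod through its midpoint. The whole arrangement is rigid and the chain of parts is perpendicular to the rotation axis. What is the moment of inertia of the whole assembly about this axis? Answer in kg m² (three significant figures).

3.22

Thin ring: I_cm = MR² = (4.61)(0.195)² = 0.1753 kg m²; centre at d = 0.195 m, so I = I_cm + Md² gives I = 0.1753 + (4.61)(0.195)² = 0.35059 kg m².
Thin rod: I_cm = (1/12)ML² = (1/12)(3.88)(0.865)² = 0.24193 kg m²; centre at d = 0.195 + 0.195 + 0.4325 = 0.8225 m, so I = I_cm + Md² gives I = 0.24193 + (3.88)(0.8225)² = 2.8668 kg m².
Total I = 0.35059 + 2.8668 = 3.2174 kg m².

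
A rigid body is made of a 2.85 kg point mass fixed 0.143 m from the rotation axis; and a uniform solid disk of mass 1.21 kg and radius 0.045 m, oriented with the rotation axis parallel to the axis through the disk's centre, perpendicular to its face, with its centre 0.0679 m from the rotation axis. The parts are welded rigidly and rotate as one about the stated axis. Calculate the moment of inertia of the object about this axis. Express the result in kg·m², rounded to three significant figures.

0.0651

Point mass: I_cm = 0; centre at d = 0.143 m, so the parallel axis theorem gives I = 0 + (2.85)(0.143)² = 0.05828 kg·m².
Solid disk: I_cm = (1/2)MR² = (1/2)(1.21)(0.045)² = 0.0012251 kg·m²; centre at d = 0.0679 m, so the parallel axis theorem gives I = 0.0012251 + (1.21)(0.0679)² = 0.0068037 kg·m².
Total I = 0.05828 + 0.0068037 = 0.065083 kg·m².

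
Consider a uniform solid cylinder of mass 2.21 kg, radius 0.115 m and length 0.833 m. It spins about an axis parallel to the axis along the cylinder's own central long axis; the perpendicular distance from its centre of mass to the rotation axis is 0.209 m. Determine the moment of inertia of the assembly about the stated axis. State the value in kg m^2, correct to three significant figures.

I_cm = (1/2)MR² = (1/2)(2.21)(0.115)² = 0.014614 kg m^2; centre at d = 0.209 m, so I = I_cm + Md² gives I = 0.014614 + (2.21)(0.209)² = 0.11115 kg m^2.

0.111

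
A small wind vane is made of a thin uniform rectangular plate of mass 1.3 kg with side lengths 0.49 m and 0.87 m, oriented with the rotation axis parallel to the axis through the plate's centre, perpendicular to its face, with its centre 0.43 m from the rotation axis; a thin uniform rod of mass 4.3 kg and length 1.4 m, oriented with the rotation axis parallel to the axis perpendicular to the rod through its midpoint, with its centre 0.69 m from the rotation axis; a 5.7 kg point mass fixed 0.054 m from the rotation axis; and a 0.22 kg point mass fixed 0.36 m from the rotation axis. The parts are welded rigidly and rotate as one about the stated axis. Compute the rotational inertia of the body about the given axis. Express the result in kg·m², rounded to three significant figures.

3.14

Rectangular plate: I_cm = (1/12)M(a²+b²) = (1/12)(1.3)[(0.49)² + (0.87)²] = 0.10801 kg·m²; centre at d = 0.43 m, so I = I_cm + Md² gives I = 0.10801 + (1.3)(0.43)² = 0.34838 kg·m².
Thin rod: I_cm = (1/12)ML² = (1/12)(4.3)(1.4)² = 0.70233 kg·m²; centre at d = 0.69 m, so I = I_cm + Md² gives I = 0.70233 + (4.3)(0.69)² = 2.7496 kg·m².
Point mass: I_cm = 0; centre at d = 0.054 m, so I = I_cm + Md² gives I = 0 + (5.7)(0.054)² = 0.016621 kg·m².
Point mass: I_cm = 0; centre at d = 0.36 m, so I = I_cm + Md² gives I = 0 + (0.22)(0.36)² = 0.028512 kg·m².
Total I = 0.34838 + 2.7496 + 0.016621 + 0.028512 = 3.1431 kg·m².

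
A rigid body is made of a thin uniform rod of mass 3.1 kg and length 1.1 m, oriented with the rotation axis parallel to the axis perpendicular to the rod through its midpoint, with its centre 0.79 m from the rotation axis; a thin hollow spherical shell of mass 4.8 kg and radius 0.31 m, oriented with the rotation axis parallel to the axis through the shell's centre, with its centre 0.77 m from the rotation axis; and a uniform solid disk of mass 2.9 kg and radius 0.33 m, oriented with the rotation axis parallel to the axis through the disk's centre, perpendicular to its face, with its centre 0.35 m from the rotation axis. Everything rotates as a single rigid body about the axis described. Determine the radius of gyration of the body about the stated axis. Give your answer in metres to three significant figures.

Thin rod: I_cm = (1/12)ML² = (1/12)(3.1)(1.1)² = 0.31258 kg·m²; centre at d = 0.79 m, so the parallel axis theorem gives I = 0.31258 + (3.1)(0.79)² = 2.2473 kg·m².
Spherical shell: I_cm = (2/3)MR² = (2/3)(4.8)(0.31)² = 0.30752 kg·m²; centre at d = 0.77 m, so the parallel axis theorem gives I = 0.30752 + (4.8)(0.77)² = 3.1534 kg·m².
Solid disk: I_cm = (1/2)MR² = (1/2)(2.9)(0.33)² = 0.15791 kg·m²; centre at d = 0.35 m, so the parallel axis theorem gives I = 0.15791 + (2.9)(0.35)² = 0.51316 kg·m².
Total I = 5.9139 kg·m²; total mass M = 10.8 kg.
k = √(I/M) = √(5.9139/10.8) = 0.73999 m.

0.740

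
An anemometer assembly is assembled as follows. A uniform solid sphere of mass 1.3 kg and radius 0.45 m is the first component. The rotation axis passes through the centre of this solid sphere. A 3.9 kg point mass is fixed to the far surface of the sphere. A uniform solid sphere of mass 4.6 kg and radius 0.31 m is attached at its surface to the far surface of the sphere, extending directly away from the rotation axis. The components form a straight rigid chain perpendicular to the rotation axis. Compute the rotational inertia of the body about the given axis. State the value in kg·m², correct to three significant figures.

Solid sphere: I_cm = (2/5)MR² = (2/5)(1.3)(0.45)² = 0.1053 kg·m²; axis through the centre, so I = 0.1053 kg·m².
Point mass: I_cm = 0; centre at d = 0.45 m, so I = I_cm + Md² gives I = 0 + (3.9)(0.45)² = 0.78975 kg·m².
Solid sphere: I_cm = (2/5)MR² = (2/5)(4.6)(0.31)² = 0.17682 kg·m²; centre at d = 0.45 + 0.31 = 0.76 m, so I = I_cm + Md² gives I = 0.17682 + (4.6)(0.76)² = 2.8338 kg·m².
Total I = 0.1053 + 0.78975 + 2.8338 = 3.7288 kg·m².

3.73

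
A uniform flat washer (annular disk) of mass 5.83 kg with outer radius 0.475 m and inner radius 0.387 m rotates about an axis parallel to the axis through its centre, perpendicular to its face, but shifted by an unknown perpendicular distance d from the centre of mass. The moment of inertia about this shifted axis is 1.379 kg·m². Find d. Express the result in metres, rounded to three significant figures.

About the centre-of-mass axis, I_cm = (1/2)M(R²+r²) = (1/2)(5.83)[(0.475)² + (0.387)²] = 1.0943 kg·m².
Parallel axis theorem: I = I_cm + Md², so Md² = 1.379 − 1.0943 = 0.28473 kg·m².
d = √(0.28473 / 5.83) = 0.22099 m.

0.221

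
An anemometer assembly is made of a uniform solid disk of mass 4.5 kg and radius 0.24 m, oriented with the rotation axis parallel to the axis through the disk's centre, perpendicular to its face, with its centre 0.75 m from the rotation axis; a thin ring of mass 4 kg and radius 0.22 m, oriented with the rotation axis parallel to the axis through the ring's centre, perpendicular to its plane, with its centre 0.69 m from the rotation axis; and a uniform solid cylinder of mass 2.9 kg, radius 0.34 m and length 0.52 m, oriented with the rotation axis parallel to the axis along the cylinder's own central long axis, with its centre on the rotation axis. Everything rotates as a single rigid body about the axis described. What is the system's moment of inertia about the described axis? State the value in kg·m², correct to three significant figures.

Solid disk: I_cm = (1/2)MR² = (1/2)(4.5)(0.24)² = 0.1296 kg·m²; centre at d = 0.75 m, so I = I_cm + Md² gives I = 0.1296 + (4.5)(0.75)² = 2.6608 kg·m².
Thin ring: I_cm = MR² = (4)(0.22)² = 0.1936 kg·m²; centre at d = 0.69 m, so I = I_cm + Md² gives I = 0.1936 + (4)(0.69)² = 2.098 kg·m².
Solid cylinder: I_cm = (1/2)MR² = (1/2)(2.9)(0.34)² = 0.16762 kg·m²; axis through the centre, so I = 0.16762 kg·m².
Total I = 2.6608 + 2.098 + 0.16762 = 4.9265 kg·m².

4.93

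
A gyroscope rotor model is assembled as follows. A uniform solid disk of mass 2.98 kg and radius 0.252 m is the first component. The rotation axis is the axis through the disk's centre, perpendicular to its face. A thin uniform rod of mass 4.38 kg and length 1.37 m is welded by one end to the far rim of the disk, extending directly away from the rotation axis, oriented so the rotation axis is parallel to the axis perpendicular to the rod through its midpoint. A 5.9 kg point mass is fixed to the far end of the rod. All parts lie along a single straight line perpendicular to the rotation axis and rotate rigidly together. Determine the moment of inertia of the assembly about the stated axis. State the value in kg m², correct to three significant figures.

20.1

Solid disk: I_cm = (1/2)MR² = (1/2)(2.98)(0.252)² = 0.094621 kg m²; axis through the centre, so I = 0.094621 kg m².
Thin rod: I_cm = (1/12)ML² = (1/12)(4.38)(1.37)² = 0.68507 kg m²; centre at d = 0.252 + 0.685 = 0.937 m, so the parallel axis theorem gives I = 0.68507 + (4.38)(0.937)² = 4.5306 kg m².
Point mass: I_cm = 0; centre at d = 0.252 + 0.685 + 0.685 = 1.622 m, so the parallel axis theorem gives I = 0 + (5.9)(1.622)² = 15.522 kg m².
Total I = 0.094621 + 4.5306 + 15.522 = 20.147 kg m².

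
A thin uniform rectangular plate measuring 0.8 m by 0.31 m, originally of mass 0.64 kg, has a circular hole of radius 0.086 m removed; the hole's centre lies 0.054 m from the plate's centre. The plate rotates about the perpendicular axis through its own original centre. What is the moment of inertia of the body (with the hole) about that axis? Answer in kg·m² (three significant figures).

Unpierced body about its centre: I₀ = (1/12)M(a²+b²) = (1/12)(0.64)[(0.8)² + (0.31)²] = 0.039259 kg·m².
The removed disk has mass m = M·πr²/(ab) = (0.64)·π(0.086)²/(0.8·0.31) = 0.059962 kg (same uniform areal density).
Its moment of inertia about the rotation axis (parallel-axis theorem): I_hole = (1/2)mr² + md² = (1/2)(0.059962)(0.086)² + (0.059962)(0.054)² = 0.00039659 kg·m².
Treating the hole as negative mass, I = I₀ − I_hole = 0.039259 − 0.00039659 = 0.038862 kg·m².

0.0389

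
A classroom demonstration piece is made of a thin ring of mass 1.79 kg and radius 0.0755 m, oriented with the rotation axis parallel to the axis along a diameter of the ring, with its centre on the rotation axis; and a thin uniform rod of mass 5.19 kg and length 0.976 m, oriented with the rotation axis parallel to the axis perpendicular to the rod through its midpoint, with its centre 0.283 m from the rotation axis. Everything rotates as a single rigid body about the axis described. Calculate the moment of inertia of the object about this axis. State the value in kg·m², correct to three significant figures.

Thin ring: I_cm = (1/2)MR² = (1/2)(1.79)(0.0755)² = 0.0051017 kg·m²; axis through the centre, so I = 0.0051017 kg·m².
Thin rod: I_cm = (1/12)ML² = (1/12)(5.19)(0.976)² = 0.41199 kg·m²; centre at d = 0.283 m, so the parallel axis theorem gives I = 0.41199 + (5.19)(0.283)² = 0.82765 kg·m².
Total I = 0.0051017 + 0.82765 = 0.83275 kg·m².

0.833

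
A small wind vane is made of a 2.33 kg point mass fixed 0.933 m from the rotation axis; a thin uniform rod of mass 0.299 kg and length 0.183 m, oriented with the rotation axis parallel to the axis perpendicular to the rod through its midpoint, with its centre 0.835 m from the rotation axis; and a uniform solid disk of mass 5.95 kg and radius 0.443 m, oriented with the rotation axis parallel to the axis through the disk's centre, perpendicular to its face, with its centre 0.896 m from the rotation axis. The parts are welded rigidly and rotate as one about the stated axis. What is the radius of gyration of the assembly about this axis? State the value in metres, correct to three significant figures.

0.941

Point mass: I_cm = 0; centre at d = 0.933 m, so I = I_cm + Md² gives I = 0 + (2.33)(0.933)² = 2.0282 kg·m².
Thin rod: I_cm = (1/12)ML² = (1/12)(0.299)(0.183)² = 0.00083443 kg·m²; centre at d = 0.835 m, so I = I_cm + Md² gives I = 0.00083443 + (0.299)(0.835)² = 0.2093 kg·m².
Solid disk: I_cm = (1/2)MR² = (1/2)(5.95)(0.443)² = 0.58384 kg·m²; centre at d = 0.896 m, so I = I_cm + Md² gives I = 0.58384 + (5.95)(0.896)² = 5.3606 kg·m².
Total I = 7.5981 kg·m²; total mass M = 8.579 kg.
k = √(I/M) = √(7.5981/8.579) = 0.9411 m.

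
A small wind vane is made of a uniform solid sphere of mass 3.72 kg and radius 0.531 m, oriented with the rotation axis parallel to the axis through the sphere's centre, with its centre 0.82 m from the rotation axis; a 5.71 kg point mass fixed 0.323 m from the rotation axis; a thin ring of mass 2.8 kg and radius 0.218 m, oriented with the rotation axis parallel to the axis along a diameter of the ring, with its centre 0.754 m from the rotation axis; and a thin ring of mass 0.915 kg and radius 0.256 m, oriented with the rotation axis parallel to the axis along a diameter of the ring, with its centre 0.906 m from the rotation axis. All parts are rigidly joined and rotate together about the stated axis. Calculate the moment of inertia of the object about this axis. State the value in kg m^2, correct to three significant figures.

5.96

Solid sphere: I_cm = (2/5)MR² = (2/5)(3.72)(0.531)² = 0.41956 kg m^2; centre at d = 0.82 m, so I = I_cm + Md² gives I = 0.41956 + (3.72)(0.82)² = 2.9209 kg m^2.
Point mass: I_cm = 0; centre at d = 0.323 m, so I = I_cm + Md² gives I = 0 + (5.71)(0.323)² = 0.59572 kg m^2.
Thin ring: I_cm = (1/2)MR² = (1/2)(2.8)(0.218)² = 0.066534 kg m^2; centre at d = 0.754 m, so I = I_cm + Md² gives I = 0.066534 + (2.8)(0.754)² = 1.6584 kg m^2.
Thin ring: I_cm = (1/2)MR² = (1/2)(0.915)(0.256)² = 0.029983 kg m^2; centre at d = 0.906 m, so I = I_cm + Md² gives I = 0.029983 + (0.915)(0.906)² = 0.78105 kg m^2.
Total I = 2.9209 + 0.59572 + 1.6584 + 0.78105 = 5.956 kg m^2.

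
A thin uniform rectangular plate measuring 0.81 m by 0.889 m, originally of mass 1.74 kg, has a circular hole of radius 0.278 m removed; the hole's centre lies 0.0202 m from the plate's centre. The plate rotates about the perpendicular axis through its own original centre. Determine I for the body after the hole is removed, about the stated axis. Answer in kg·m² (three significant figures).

Unpierced body about its centre: I₀ = (1/12)M(a²+b²) = (1/12)(1.74)[(0.81)² + (0.889)²] = 0.20973 kg·m².
The removed disk has mass m = M·πr²/(ab) = (1.74)·π(0.278)²/(0.81·0.889) = 0.58668 kg (same uniform areal density).
Its moment of inertia about the rotation axis (parallel-axis theorem): I_hole = (1/2)mr² + md² = (1/2)(0.58668)(0.278)² + (0.58668)(0.0202)² = 0.02291 kg·m².
Treating the hole as negative mass, I = I₀ − I_hole = 0.20973 − 0.02291 = 0.18682 kg·m².

0.187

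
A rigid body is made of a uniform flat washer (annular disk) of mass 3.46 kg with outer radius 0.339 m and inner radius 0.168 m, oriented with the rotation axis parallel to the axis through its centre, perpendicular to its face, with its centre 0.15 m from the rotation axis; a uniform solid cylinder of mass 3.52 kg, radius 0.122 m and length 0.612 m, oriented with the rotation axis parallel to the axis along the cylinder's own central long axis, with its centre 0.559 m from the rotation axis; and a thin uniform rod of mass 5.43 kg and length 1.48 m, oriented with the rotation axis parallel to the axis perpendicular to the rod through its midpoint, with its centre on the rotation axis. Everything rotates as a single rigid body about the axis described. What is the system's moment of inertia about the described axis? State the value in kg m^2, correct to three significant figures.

Annular disk: I_cm = (1/2)M(R²+r²) = (1/2)(3.46)[(0.339)² + (0.168)²] = 0.24764 kg m^2; centre at d = 0.15 m, so the parallel axis theorem gives I = 0.24764 + (3.46)(0.15)² = 0.32549 kg m^2.
Solid cylinder: I_cm = (1/2)MR² = (1/2)(3.52)(0.122)² = 0.026196 kg m^2; centre at d = 0.559 m, so the parallel axis theorem gives I = 0.026196 + (3.52)(0.559)² = 1.1261 kg m^2.
Thin rod: I_cm = (1/12)ML² = (1/12)(5.43)(1.48)² = 0.99116 kg m^2; axis through the centre, so I = 0.99116 kg m^2.
Total I = 0.32549 + 1.1261 + 0.99116 = 2.4428 kg m^2.

2.44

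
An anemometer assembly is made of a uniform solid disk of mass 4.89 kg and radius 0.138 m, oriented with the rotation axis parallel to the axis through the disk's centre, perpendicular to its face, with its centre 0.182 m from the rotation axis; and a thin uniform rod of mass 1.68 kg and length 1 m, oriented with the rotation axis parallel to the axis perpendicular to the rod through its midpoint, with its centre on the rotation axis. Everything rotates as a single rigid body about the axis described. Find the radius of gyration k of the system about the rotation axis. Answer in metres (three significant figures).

0.230

Solid disk: I_cm = (1/2)MR² = (1/2)(4.89)(0.138)² = 0.046563 kg m^2; centre at d = 0.182 m, so the parallel axis theorem gives I = 0.046563 + (4.89)(0.182)² = 0.20854 kg m^2.
Thin rod: I_cm = (1/12)ML² = (1/12)(1.68)(1)² = 0.14 kg m^2; axis through the centre, so I = 0.14 kg m^2.
Total I = 0.34854 kg m^2; total mass M = 6.57 kg.
k = √(I/M) = √(0.34854/6.57) = 0.23033 m.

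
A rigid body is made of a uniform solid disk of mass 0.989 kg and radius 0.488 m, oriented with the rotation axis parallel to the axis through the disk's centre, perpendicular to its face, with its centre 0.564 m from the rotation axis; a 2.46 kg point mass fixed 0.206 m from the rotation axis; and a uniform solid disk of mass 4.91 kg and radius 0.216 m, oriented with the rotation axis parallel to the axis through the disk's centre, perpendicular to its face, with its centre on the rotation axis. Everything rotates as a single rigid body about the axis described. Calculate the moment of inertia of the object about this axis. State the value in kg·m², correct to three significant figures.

Solid disk: I_cm = (1/2)MR² = (1/2)(0.989)(0.488)² = 0.11776 kg·m²; centre at d = 0.564 m, so I = I_cm + Md² gives I = 0.11776 + (0.989)(0.564)² = 0.43236 kg·m².
Point mass: I_cm = 0; centre at d = 0.206 m, so I = I_cm + Md² gives I = 0 + (2.46)(0.206)² = 0.10439 kg·m².
Solid disk: I_cm = (1/2)MR² = (1/2)(4.91)(0.216)² = 0.11454 kg·m²; axis through the centre, so I = 0.11454 kg·m².
Total I = 0.43236 + 0.10439 + 0.11454 = 0.65129 kg·m².

0.651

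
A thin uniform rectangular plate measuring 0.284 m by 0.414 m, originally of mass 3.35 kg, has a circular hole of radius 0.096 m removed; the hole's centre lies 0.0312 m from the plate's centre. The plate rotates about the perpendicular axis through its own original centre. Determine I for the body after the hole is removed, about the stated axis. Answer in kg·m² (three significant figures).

0.0658

Unpierced body about its centre: I₀ = (1/12)M(a²+b²) = (1/12)(3.35)[(0.284)² + (0.414)²] = 0.070365 kg·m².
The removed disk has mass m = M·πr²/(ab) = (3.35)·π(0.096)²/(0.284·0.414) = 0.82493 kg (same uniform areal density).
Its moment of inertia about the rotation axis (parallel-axis theorem): I_hole = (1/2)mr² + md² = (1/2)(0.82493)(0.096)² + (0.82493)(0.0312)² = 0.0046043 kg·m².
Treating the hole as negative mass, I = I₀ − I_hole = 0.070365 − 0.0046043 = 0.06576 kg·m².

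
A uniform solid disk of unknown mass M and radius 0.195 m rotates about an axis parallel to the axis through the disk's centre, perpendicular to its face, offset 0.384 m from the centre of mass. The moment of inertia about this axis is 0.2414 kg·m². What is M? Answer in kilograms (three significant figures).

I = I_cm + Md² = (1/2)MR² + Md² = M·[0.5·(0.195)² + (0.384)²] = M·0.16647.
So M = 0.2414 / 0.16647 = 1.4501 kg.

1.45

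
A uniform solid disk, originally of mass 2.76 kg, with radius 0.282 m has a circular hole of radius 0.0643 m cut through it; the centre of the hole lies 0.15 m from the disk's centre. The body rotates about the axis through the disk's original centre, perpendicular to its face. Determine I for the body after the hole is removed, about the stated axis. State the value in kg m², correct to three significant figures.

Unpierced body about its centre: I₀ = (1/2)MR² = (1/2)(2.76)(0.282)² = 0.10974 kg m².
The removed disk has mass m = M·(r/R)² = (2.76)(0.0643/0.282)² = 0.14349 kg (same uniform areal density).
Its moment of inertia about the rotation axis (parallel-axis theorem): I_hole = (1/2)mr² + md² = (1/2)(0.14349)(0.0643)² + (0.14349)(0.15)² = 0.0035252 kg m².
Treating the hole as negative mass, I = I₀ − I_hole = 0.10974 − 0.0035252 = 0.10622 kg m².

0.106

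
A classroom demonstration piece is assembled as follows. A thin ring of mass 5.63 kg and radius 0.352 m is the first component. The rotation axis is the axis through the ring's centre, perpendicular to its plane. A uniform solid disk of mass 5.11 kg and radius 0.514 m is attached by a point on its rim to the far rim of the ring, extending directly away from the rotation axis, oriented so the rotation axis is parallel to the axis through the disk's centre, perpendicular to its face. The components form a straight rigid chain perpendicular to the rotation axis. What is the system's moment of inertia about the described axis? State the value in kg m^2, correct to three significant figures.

Thin ring: I_cm = MR² = (5.63)(0.352)² = 0.69758 kg m^2; axis through the centre, so I = 0.69758 kg m^2.
Solid disk: I_cm = (1/2)MR² = (1/2)(5.11)(0.514)² = 0.67502 kg m^2; centre at d = 0.352 + 0.514 = 0.866 m, so I = I_cm + Md² gives I = 0.67502 + (5.11)(0.866)² = 4.5073 kg m^2.
Total I = 0.69758 + 4.5073 = 5.2049 kg m^2.

5.20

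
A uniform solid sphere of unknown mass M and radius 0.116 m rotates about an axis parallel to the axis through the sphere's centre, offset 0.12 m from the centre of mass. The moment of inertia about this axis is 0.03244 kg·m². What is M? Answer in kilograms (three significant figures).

1.64

I = I_cm + Md² = (2/5)MR² + Md² = M·[0.4·(0.116)² + (0.12)²] = M·0.019782.
So M = 0.03244 / 0.019782 = 1.6398 kg.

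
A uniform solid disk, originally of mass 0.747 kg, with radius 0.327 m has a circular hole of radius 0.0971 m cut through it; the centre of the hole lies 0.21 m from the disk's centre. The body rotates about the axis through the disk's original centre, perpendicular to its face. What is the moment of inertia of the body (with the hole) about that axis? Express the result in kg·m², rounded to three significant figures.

0.0367

Unpierced body about its centre: I₀ = (1/2)MR² = (1/2)(0.747)(0.327)² = 0.039938 kg·m².
The removed disk has mass m = M·(r/R)² = (0.747)(0.0971/0.327)² = 0.065866 kg (same uniform areal density).
Its moment of inertia about the rotation axis (parallel-axis theorem): I_hole = (1/2)mr² + md² = (1/2)(0.065866)(0.0971)² + (0.065866)(0.21)² = 0.0032152 kg·m².
Treating the hole as negative mass, I = I₀ − I_hole = 0.039938 − 0.0032152 = 0.036723 kg·m².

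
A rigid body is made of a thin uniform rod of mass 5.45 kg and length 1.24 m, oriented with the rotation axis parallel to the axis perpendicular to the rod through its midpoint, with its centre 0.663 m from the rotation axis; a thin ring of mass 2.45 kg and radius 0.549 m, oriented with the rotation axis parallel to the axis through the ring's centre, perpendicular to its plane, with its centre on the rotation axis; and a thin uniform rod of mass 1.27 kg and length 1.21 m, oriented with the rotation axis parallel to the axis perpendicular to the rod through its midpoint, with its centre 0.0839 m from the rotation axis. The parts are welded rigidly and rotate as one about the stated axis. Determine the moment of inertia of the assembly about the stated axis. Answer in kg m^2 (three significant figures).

4.00

Thin rod: I_cm = (1/12)ML² = (1/12)(5.45)(1.24)² = 0.69833 kg m^2; centre at d = 0.663 m, so the parallel axis theorem gives I = 0.69833 + (5.45)(0.663)² = 3.094 kg m^2.
Thin ring: I_cm = MR² = (2.45)(0.549)² = 0.73843 kg m^2; axis through the centre, so I = 0.73843 kg m^2.
Thin rod: I_cm = (1/12)ML² = (1/12)(1.27)(1.21)² = 0.15495 kg m^2; centre at d = 0.0839 m, so the parallel axis theorem gives I = 0.15495 + (1.27)(0.0839)² = 0.16389 kg m^2.
Total I = 3.094 + 0.73843 + 0.16389 = 3.9963 kg m^2.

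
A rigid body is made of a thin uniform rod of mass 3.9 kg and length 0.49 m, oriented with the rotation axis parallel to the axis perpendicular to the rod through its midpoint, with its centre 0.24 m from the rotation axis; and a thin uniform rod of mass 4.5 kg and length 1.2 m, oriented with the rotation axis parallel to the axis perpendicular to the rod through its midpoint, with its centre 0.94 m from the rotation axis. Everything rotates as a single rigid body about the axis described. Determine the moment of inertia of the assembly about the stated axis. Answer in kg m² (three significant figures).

Thin rod: I_cm = (1/12)ML² = (1/12)(3.9)(0.49)² = 0.078032 kg m²; centre at d = 0.24 m, so the parallel axis theorem gives I = 0.078032 + (3.9)(0.24)² = 0.30267 kg m².
Thin rod: I_cm = (1/12)ML² = (1/12)(4.5)(1.2)² = 0.54 kg m²; centre at d = 0.94 m, so the parallel axis theorem gives I = 0.54 + (4.5)(0.94)² = 4.5162 kg m².
Total I = 0.30267 + 4.5162 = 4.8189 kg m².

4.82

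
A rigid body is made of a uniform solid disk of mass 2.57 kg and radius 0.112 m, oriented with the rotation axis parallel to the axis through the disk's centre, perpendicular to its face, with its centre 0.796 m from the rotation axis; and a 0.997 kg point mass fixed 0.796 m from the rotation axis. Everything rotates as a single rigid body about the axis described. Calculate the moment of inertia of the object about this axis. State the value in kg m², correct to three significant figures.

Solid disk: I_cm = (1/2)MR² = (1/2)(2.57)(0.112)² = 0.016119 kg m²; centre at d = 0.796 m, so I = I_cm + Md² gives I = 0.016119 + (2.57)(0.796)² = 1.6445 kg m².
Point mass: I_cm = 0; centre at d = 0.796 m, so I = I_cm + Md² gives I = 0 + (0.997)(0.796)² = 0.63172 kg m².
Total I = 1.6445 + 0.63172 = 2.2762 kg m².

2.28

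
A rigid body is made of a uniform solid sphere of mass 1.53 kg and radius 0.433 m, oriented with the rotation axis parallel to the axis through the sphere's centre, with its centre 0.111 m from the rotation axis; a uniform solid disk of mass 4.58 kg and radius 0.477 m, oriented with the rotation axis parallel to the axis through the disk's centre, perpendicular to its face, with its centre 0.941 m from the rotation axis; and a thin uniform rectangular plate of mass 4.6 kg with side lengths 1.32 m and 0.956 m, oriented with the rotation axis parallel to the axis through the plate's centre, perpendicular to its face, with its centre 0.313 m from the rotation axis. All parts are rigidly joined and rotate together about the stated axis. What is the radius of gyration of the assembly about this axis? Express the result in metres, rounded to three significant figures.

0.760

Solid sphere: I_cm = (2/5)MR² = (2/5)(1.53)(0.433)² = 0.11474 kg·m²; centre at d = 0.111 m, so I = I_cm + Md² gives I = 0.11474 + (1.53)(0.111)² = 0.13359 kg·m².
Solid disk: I_cm = (1/2)MR² = (1/2)(4.58)(0.477)² = 0.52104 kg·m²; centre at d = 0.941 m, so I = I_cm + Md² gives I = 0.52104 + (4.58)(0.941)² = 4.5765 kg·m².
Rectangular plate: I_cm = (1/12)M(a²+b²) = (1/12)(4.6)[(1.32)² + (0.956)²] = 1.0183 kg·m²; centre at d = 0.313 m, so I = I_cm + Md² gives I = 1.0183 + (4.6)(0.313)² = 1.4689 kg·m².
Total I = 6.1791 kg·m²; total mass M = 10.71 kg.
k = √(I/M) = √(6.1791/10.71) = 0.75957 m.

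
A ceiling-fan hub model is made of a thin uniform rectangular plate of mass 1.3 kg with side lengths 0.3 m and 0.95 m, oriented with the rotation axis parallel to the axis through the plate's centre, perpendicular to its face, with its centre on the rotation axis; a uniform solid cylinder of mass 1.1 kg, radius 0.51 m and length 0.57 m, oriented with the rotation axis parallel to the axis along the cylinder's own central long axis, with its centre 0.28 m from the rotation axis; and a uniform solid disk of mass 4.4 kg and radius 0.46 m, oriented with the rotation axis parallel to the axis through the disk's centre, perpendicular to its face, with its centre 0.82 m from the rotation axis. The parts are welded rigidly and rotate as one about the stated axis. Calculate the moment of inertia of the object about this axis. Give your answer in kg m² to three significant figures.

Rectangular plate: I_cm = (1/12)M(a²+b²) = (1/12)(1.3)[(0.3)² + (0.95)²] = 0.10752 kg m²; axis through the centre, so I = 0.10752 kg m².
Solid cylinder: I_cm = (1/2)MR² = (1/2)(1.1)(0.51)² = 0.14306 kg m²; centre at d = 0.28 m, so the parallel axis theorem gives I = 0.14306 + (1.1)(0.28)² = 0.2293 kg m².
Solid disk: I_cm = (1/2)MR² = (1/2)(4.4)(0.46)² = 0.46552 kg m²; centre at d = 0.82 m, so the parallel axis theorem gives I = 0.46552 + (4.4)(0.82)² = 3.4241 kg m².
Total I = 0.10752 + 0.2293 + 3.4241 = 3.7609 kg m².

3.76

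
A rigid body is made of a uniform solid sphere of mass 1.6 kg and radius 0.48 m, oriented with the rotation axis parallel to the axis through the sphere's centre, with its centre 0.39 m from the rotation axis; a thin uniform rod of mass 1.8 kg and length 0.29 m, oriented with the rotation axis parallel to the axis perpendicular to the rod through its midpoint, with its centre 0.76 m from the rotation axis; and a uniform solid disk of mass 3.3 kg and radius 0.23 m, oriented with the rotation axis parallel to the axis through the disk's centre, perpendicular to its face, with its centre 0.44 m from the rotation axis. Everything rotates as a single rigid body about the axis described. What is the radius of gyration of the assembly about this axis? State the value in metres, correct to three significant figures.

0.569

Solid sphere: I_cm = (2/5)MR² = (2/5)(1.6)(0.48)² = 0.14746 kg·m²; centre at d = 0.39 m, so the parallel axis theorem gives I = 0.14746 + (1.6)(0.39)² = 0.39082 kg·m².
Thin rod: I_cm = (1/12)ML² = (1/12)(1.8)(0.29)² = 0.012615 kg·m²; centre at d = 0.76 m, so the parallel axis theorem gives I = 0.012615 + (1.8)(0.76)² = 1.0523 kg·m².
Solid disk: I_cm = (1/2)MR² = (1/2)(3.3)(0.23)² = 0.087285 kg·m²; centre at d = 0.44 m, so the parallel axis theorem gives I = 0.087285 + (3.3)(0.44)² = 0.72616 kg·m².
Total I = 2.1693 kg·m²; total mass M = 6.7 kg.
k = √(I/M) = √(2.1693/6.7) = 0.56901 m.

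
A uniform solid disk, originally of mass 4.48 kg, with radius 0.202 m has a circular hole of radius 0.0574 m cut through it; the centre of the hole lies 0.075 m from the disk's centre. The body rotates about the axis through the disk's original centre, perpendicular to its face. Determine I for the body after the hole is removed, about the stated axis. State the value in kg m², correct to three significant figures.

Unpierced body about its centre: I₀ = (1/2)MR² = (1/2)(4.48)(0.202)² = 0.091401 kg m².
The removed disk has mass m = M·(r/R)² = (4.48)(0.0574/0.202)² = 0.36174 kg (same uniform areal density).
Its moment of inertia about the rotation axis (parallel-axis theorem): I_hole = (1/2)mr² + md² = (1/2)(0.36174)(0.0574)² + (0.36174)(0.075)² = 0.0026307 kg m².
Treating the hole as negative mass, I = I₀ − I_hole = 0.091401 − 0.0026307 = 0.08877 kg m².

0.0888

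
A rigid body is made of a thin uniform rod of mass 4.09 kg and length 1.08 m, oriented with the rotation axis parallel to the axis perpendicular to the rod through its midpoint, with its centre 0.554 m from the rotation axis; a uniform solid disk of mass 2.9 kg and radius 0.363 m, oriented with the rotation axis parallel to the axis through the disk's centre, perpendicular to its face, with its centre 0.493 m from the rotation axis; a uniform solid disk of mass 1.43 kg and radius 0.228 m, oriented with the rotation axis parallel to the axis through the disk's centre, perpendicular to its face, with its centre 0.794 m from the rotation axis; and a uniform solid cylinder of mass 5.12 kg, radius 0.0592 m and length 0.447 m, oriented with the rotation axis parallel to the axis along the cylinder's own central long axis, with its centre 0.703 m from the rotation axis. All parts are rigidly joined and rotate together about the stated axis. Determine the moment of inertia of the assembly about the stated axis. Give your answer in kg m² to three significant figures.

6.03

Thin rod: I_cm = (1/12)ML² = (1/12)(4.09)(1.08)² = 0.39755 kg m²; centre at d = 0.554 m, so I = I_cm + Md² gives I = 0.39755 + (4.09)(0.554)² = 1.6528 kg m².
Solid disk: I_cm = (1/2)MR² = (1/2)(2.9)(0.363)² = 0.19107 kg m²; centre at d = 0.493 m, so I = I_cm + Md² gives I = 0.19107 + (2.9)(0.493)² = 0.89591 kg m².
Solid disk: I_cm = (1/2)MR² = (1/2)(1.43)(0.228)² = 0.037169 kg m²; centre at d = 0.794 m, so I = I_cm + Md² gives I = 0.037169 + (1.43)(0.794)² = 0.93869 kg m².
Solid cylinder: I_cm = (1/2)MR² = (1/2)(5.12)(0.0592)² = 0.0089719 kg m²; centre at d = 0.703 m, so I = I_cm + Md² gives I = 0.0089719 + (5.12)(0.703)² = 2.5393 kg m².
Total I = 1.6528 + 0.89591 + 0.93869 + 2.5393 = 6.0268 kg m².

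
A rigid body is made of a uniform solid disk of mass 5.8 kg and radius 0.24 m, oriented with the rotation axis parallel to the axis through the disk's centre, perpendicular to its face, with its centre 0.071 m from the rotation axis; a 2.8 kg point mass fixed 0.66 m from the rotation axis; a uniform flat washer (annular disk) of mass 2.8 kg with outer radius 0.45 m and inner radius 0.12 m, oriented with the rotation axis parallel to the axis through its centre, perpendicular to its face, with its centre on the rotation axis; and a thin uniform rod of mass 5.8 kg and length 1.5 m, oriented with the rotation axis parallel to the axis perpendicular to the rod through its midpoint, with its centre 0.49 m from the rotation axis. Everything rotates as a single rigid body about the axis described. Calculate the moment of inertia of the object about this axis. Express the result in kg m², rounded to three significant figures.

Solid disk: I_cm = (1/2)MR² = (1/2)(5.8)(0.24)² = 0.16704 kg m²; centre at d = 0.071 m, so the parallel axis theorem gives I = 0.16704 + (5.8)(0.071)² = 0.19628 kg m².
Point mass: I_cm = 0; centre at d = 0.66 m, so the parallel axis theorem gives I = 0 + (2.8)(0.66)² = 1.2197 kg m².
Annular disk: I_cm = (1/2)M(R²+r²) = (1/2)(2.8)[(0.45)² + (0.12)²] = 0.30366 kg m²; axis through the centre, so I = 0.30366 kg m².
Thin rod: I_cm = (1/12)ML² = (1/12)(5.8)(1.5)² = 1.0875 kg m²; centre at d = 0.49 m, so the parallel axis theorem gives I = 1.0875 + (5.8)(0.49)² = 2.4801 kg m².
Total I = 0.19628 + 1.2197 + 0.30366 + 2.4801 = 4.1997 kg m².

4.20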